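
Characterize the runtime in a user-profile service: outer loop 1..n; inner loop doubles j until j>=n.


Reasoning: linear outer times logarithmic inner
Complexity: O(n log n)

O(n log n)


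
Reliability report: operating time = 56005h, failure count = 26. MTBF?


Formula: MTBF = Total operating time / Number of failures
MTBF = 56005 / 26
MTBF = 2154.04 hours

2154.04 hours


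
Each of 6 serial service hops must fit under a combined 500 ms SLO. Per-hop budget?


Formula: per_stage = total_budget / stages
per_stage = 500 / 6
per_stage = 83.33 ms

83.33 ms


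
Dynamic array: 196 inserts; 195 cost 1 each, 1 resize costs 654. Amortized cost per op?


Formula: Amortized cost = Total cost / Operations
Total cost = (195 * 1) + (1 * 654)
Total cost = 195 + 654 = 849
Amortized = 849 / 196 = 4.3316

4.3316


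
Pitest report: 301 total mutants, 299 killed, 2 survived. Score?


Mutation score = killed / total * 100
Mutation score = 299 / 301 * 100
Mutation score = 99.34%

99.34%


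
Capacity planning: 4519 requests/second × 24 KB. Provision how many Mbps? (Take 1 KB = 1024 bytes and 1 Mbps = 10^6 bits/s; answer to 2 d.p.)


Formula: Mbps = payload_bytes * RPS * 8 / 1e6
Payload per request = 24 KB = 24 * 1024 = 24576 bytes
Total bytes/sec = 24576 * 4519 = 111058944
Total bits/sec = 111058944 * 8 = 888471552
Mbps = 888471552 / 1e6 = 888.47

888.47 Mbps


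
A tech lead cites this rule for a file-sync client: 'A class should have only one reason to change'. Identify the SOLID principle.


This describes the Single Responsibility Principle (SRP)

Single Responsibility Principle (SRP)


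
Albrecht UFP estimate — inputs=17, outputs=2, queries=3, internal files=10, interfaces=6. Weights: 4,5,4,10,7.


UFP = EI*4 + EO*5 + EQ*4 + ILF*10 + EIF*7
UFP = 17*4 + 2*5 + 3*4 + 10*10 + 6*7
UFP = 68 + 10 + 12 + 100 + 42
UFP = 232

232


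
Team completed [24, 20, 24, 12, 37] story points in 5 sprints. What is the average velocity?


Formula: Avg velocity = Total points / Number of sprints
Points: [24, 20, 24, 12, 37]
Sum = 24 + 20 + 24 + 12 + 37 = 117
Avg velocity = 117 / 5 = 23.4 points/sprint

23.4 points/sprint


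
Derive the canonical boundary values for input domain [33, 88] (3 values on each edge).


Range: [33, 88]
Boundaries: just below min, min, min+1, max-1, max, just above max
Values: [32, 33, 34, 87, 88, 89]

[32, 33, 34, 87, 88, 89]


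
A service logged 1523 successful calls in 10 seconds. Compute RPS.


Formula: throughput = requests / seconds
throughput = 1523 / 10
throughput = 152.3 requests/second

152.3 requests/second


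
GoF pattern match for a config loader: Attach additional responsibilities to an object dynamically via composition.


This matches the Decorator pattern

Decorator


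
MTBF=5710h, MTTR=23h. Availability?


Availability = MTBF / (MTBF + MTTR)
Availability = 5710 / (5710 + 23)
Availability = 5710 / 5733
Availability = 99.5988%

99.5988%


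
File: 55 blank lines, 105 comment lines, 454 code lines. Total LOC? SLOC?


Total LOC = blank + comment + code
Total LOC = 55 + 105 + 454 = 614
SLOC (source only) = code = 454

Total LOC: 614, SLOC: 454


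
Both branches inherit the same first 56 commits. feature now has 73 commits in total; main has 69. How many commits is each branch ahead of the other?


Common ancestor: commit #56
feature commits after divergence: 73 - 56 = 17
main commits after divergence: 69 - 56 = 13
feature is 17 commits ahead of main
main is 13 commits ahead of feature

feature ahead: 17, main ahead: 13


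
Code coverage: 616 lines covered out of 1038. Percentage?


Coverage = covered / total * 100
Coverage = 616 / 1038 * 100
Coverage = 59.34%

59.34%


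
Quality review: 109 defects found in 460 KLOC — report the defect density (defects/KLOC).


Defect density = defects / KLOC
Defect density = 109 / 460
Defect density = 0.237 defects/KLOC

0.237 defects/KLOC


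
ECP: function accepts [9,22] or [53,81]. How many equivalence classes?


Valid ranges: [9,22] and [53,81]
Class 1: x < 9 — invalid
Class 2: 9 ≤ x ≤ 22 — valid
Class 3: 22 < x < 53 — invalid (gap between ranges)
Class 4: 53 ≤ x ≤ 81 — valid
Class 5: x > 81 — invalid
Total equivalence classes: 5

5 equivalence classes


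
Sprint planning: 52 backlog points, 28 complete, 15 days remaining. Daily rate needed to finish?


Formula: Required rate = Remaining points / Days left
Remaining = 52 - 28 = 24 points
Required rate = 24 / 15 = 1.6 points/day

1.6 points/day


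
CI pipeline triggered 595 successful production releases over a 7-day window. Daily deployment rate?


Formula: deployments per day = releases / days
= 595 / 7
= 85.0 deploys/day
(equivalently, 595.0 deploys/week)

85.0 deploys/day


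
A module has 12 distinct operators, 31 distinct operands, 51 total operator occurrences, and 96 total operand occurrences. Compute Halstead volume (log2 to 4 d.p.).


Formula: V = N * log2(η), where N = N1 + N2 and η = η1 + η2
η = 12 + 31 = 43
N = 51 + 96 = 147
log2(43) ≈ 5.4263
V = 147 * 5.4263 = 797.67

797.67


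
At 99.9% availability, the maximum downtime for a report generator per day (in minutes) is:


Formula: allowed downtime = period * (100 - SLA) / 100
Period (day) = 1440 minutes
Unavailability fraction = (100 - 99.9) / 100
Allowed downtime = 1440 * (100 - 99.9) / 100
Allowed downtime = 1.44 minutes

1.44 minutes


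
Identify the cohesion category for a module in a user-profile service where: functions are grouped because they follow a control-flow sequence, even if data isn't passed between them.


Reasoning: Grouped by order of execution within a routine, not by data flow
Type: Procedural cohesion

Procedural cohesion


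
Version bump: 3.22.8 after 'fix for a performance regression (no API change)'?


Current: 3.22.8
Change category: 'fix for a performance regression (no API change)' → patch bump
SemVer rule: patch bump → increment PATCH (MAJOR and MINOR unchanged)
New: 3.22.9

3.22.9


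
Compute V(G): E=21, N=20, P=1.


Formula: V(G) = E - N + 2P
V(G) = 21 - 20 + 2*1
V(G) = 1 + 2
V(G) = 3

3


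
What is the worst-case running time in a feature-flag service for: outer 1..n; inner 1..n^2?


Reasoning: n times n^2
Complexity: O(n^3)

O(n^3)


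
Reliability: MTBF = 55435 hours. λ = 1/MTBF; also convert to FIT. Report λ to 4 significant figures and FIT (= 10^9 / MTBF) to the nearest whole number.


Formula: λ = 1 / MTBF; FIT = λ × 1e9 = 1e9 / MTBF
λ = 1 / 55435 ≈ 1.804e-05 failures/hour
FIT = 1e9 / 55435 ≈ 18039 failures per 1e9 hours (nearest whole number)

λ = 1.804e-05 /h, FIT = 18039


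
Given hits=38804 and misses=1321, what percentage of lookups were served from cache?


Formula: hit rate = hits / (hits + misses) * 100
hit rate = 38804 / (38804 + 1321) * 100
hit rate = 38804 / 40125 * 100
hit rate = 96.71%

96.71%


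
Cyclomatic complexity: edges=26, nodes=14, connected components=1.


Formula: V(G) = E - N + 2P
V(G) = 26 - 14 + 2*1
V(G) = 12 + 2
V(G) = 14

14


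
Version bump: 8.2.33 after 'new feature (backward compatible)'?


Current: 8.2.33
Change category: 'new feature (backward compatible)' → minor bump
SemVer rule: minor bump → increment MINOR, reset PATCH to 0 (MAJOR unchanged)
New: 8.3.0

8.3.0


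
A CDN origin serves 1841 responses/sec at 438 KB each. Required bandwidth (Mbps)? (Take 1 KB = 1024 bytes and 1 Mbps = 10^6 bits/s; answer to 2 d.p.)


Formula: Mbps = payload_bytes * RPS * 8 / 1e6
Payload per request = 438 KB = 438 * 1024 = 448512 bytes
Total bytes/sec = 448512 * 1841 = 825710592
Total bits/sec = 825710592 * 8 = 6605684736
Mbps = 6605684736 / 1e6 = 6605.68

6605.68 Mbps


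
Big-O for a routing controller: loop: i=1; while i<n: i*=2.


Reasoning: i doubles each step so iterations are log2(n)
Complexity: O(log n)

O(log n)


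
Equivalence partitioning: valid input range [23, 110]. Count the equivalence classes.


Valid range: [23, 110]
Class 1: x < 23 — invalid
Class 2: 23 ≤ x ≤ 110 — valid
Class 3: x > 110 — invalid
Total equivalence classes: 3

3 equivalence classes


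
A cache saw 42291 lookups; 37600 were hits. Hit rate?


Formula: hit rate = hits / (hits + misses) * 100
hit rate = 37600 / (37600 + 4691) * 100
hit rate = 37600 / 42291 * 100
hit rate = 88.91%

88.91%


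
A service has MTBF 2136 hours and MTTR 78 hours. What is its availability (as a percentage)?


Availability = MTBF / (MTBF + MTTR)
Availability = 2136 / (2136 + 78)
Availability = 2136 / 2214
Availability = 96.477%

96.477%


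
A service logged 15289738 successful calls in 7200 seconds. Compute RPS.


Formula: throughput = requests / seconds
throughput = 15289738 / 7200
throughput = 2123.57 requests/second

2123.57 requests/second


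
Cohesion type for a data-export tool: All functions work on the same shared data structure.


Reasoning: Functions share data
Type: Communicational cohesion

Communicational cohesion


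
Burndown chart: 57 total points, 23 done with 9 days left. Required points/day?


Formula: Required rate = Remaining points / Days left
Remaining = 57 - 23 = 34 points
Required rate = 34 / 9 = 3.78 points/day

3.78 points/day


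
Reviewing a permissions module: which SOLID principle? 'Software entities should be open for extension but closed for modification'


This describes the Open/Closed Principle (OCP)

Open/Closed Principle (OCP)


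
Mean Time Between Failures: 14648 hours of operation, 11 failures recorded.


Formula: MTBF = Total operating time / Number of failures
MTBF = 14648 / 11
MTBF = 1331.64 hours

1331.64 hours


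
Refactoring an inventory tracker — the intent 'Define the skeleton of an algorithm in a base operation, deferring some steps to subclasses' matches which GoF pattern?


This matches the Template Method pattern

Template Method


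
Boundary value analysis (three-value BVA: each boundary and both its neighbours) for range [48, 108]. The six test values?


Range: [48, 108]
Boundaries: just below min, min, min+1, max-1, max, just above max
Values: [47, 48, 49, 107, 108, 109]

[47, 48, 49, 107, 108, 109]


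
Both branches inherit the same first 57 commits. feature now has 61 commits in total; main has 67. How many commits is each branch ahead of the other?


Common ancestor: commit #57
feature commits after divergence: 61 - 57 = 4
main commits after divergence: 67 - 57 = 10
feature is 4 commits ahead of main
main is 10 commits ahead of feature

feature ahead: 4, main ahead: 10


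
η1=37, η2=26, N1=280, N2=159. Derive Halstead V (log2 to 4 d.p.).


Formula: V = N * log2(η), where N = N1 + N2 and η = η1 + η2
η = 37 + 26 = 63
N = 280 + 159 = 439
log2(63) ≈ 5.9773
V = 439 * 5.9773 = 2624.03

2624.03


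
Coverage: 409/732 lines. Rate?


Coverage = covered / total * 100
Coverage = 409 / 732 * 100
Coverage = 55.87%

55.87%


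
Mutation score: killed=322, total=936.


Mutation score = killed / total * 100
Mutation score = 322 / 936 * 100
Mutation score = 34.4%

34.4%


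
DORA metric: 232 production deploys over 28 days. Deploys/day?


Formula: deployments per day = releases / days
= 232 / 28
= 8.286 deploys/day
(equivalently, 58.0 deploys/week)

8.286 deploys/day


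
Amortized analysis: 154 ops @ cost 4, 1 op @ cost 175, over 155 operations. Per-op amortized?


Formula: Amortized cost = Total cost / Operations
Total cost = (154 * 4) + (1 * 175)
Total cost = 616 + 175 = 791
Amortized = 791 / 155 = 5.1032

5.1032


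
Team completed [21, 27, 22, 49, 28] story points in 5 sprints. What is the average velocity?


Formula: Avg velocity = Total points / Number of sprints
Points: [21, 27, 22, 49, 28]
Sum = 21 + 27 + 22 + 49 + 28 = 147
Avg velocity = 147 / 5 = 29.4 points/sprint

29.4 points/sprint


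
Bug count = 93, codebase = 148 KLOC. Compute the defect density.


Defect density = defects / KLOC
Defect density = 93 / 148
Defect density = 0.628 defects/KLOC

0.628 defects/KLOC


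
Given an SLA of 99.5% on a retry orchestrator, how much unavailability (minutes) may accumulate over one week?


Formula: allowed downtime = period * (100 - SLA) / 100
Period (week) = 10080 minutes
Unavailability fraction = (100 - 99.5) / 100
Allowed downtime = 10080 * (100 - 99.5) / 100
Allowed downtime = 50.4 minutes

50.4 minutes


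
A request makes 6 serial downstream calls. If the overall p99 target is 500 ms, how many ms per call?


Formula: per_stage = total_budget / stages
per_stage = 500 / 6
per_stage = 83.33 ms

83.33 ms


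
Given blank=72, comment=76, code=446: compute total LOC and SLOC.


Total LOC = blank + comment + code
Total LOC = 72 + 76 + 446 = 594
SLOC (source only) = code = 446

Total LOC: 594, SLOC: 446


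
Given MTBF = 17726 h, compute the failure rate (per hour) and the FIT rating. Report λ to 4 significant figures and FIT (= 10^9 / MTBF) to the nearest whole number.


Formula: λ = 1 / MTBF; FIT = λ × 1e9 = 1e9 / MTBF
λ = 1 / 17726 ≈ 5.641e-05 failures/hour
FIT = 1e9 / 17726 ≈ 56414 failures per 1e9 hours (nearest whole number)

λ = 5.641e-05 /h, FIT = 56414


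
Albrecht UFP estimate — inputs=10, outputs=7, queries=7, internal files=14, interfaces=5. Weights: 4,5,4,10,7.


UFP = EI*4 + EO*5 + EQ*4 + ILF*10 + EIF*7
UFP = 10*4 + 7*5 + 7*4 + 14*10 + 5*7
UFP = 40 + 35 + 28 + 140 + 35
UFP = 278

278


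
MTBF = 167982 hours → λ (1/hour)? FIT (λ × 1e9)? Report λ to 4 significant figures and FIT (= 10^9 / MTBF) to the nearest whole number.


Formula: λ = 1 / MTBF; FIT = λ × 1e9 = 1e9 / MTBF
λ = 1 / 167982 ≈ 5.953e-06 failures/hour
FIT = 1e9 / 167982 ≈ 5953 failures per 1e9 hours (nearest whole number)

λ = 5.953e-06 /h, FIT = 5953


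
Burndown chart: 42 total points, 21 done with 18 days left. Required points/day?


Formula: Required rate = Remaining points / Days left
Remaining = 42 - 21 = 21 points
Required rate = 21 / 18 = 1.17 points/day

1.17 points/day


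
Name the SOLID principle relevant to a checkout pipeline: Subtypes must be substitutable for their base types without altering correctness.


This describes the Liskov Substitution Principle (LSP)

Liskov Substitution Principle (LSP)


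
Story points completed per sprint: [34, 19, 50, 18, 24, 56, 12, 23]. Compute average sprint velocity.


Formula: Avg velocity = Total points / Number of sprints
Points: [34, 19, 50, 18, 24, 56, 12, 23]
Sum = 34 + 19 + 50 + 18 + 24 + 56 + 12 + 23 = 236
Avg velocity = 236 / 8 = 29.5 points/sprint

29.5 points/sprint


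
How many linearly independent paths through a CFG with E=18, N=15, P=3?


Formula: V(G) = E - N + 2P
V(G) = 18 - 15 + 2*3
V(G) = 3 + 6
V(G) = 9

9


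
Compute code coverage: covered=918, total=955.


Coverage = covered / total * 100
Coverage = 918 / 955 * 100
Coverage = 96.13%

96.13%


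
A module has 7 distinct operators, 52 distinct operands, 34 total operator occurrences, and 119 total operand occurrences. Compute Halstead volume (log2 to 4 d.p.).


Formula: V = N * log2(η), where N = N1 + N2 and η = η1 + η2
η = 7 + 52 = 59
N = 34 + 119 = 153
log2(59) ≈ 5.8826
V = 153 * 5.8826 = 900.04

900.04


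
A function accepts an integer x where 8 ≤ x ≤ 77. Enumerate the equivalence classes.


Valid range: [8, 77]
Class 1: x < 8 — invalid
Class 2: 8 ≤ x ≤ 77 — valid
Class 3: x > 77 — invalid
Total equivalence classes: 3

3 equivalence classes


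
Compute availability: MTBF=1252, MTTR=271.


Availability = MTBF / (MTBF + MTTR)
Availability = 1252 / (1252 + 271)
Availability = 1252 / 1523
Availability = 82.2062%

82.2062%


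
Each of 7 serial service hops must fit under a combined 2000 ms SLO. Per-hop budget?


Formula: per_stage = total_budget / stages
per_stage = 2000 / 7
per_stage = 285.71 ms

285.71 ms


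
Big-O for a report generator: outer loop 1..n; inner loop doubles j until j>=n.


Reasoning: linear outer times logarithmic inner
Complexity: O(n log n)

O(n log n)


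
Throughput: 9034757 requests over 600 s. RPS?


Formula: throughput = requests / seconds
throughput = 9034757 / 600
throughput = 15057.93 requests/second

15057.93 requests/second


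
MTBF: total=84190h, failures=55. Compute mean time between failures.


Formula: MTBF = Total operating time / Number of failures
MTBF = 84190 / 55
MTBF = 1530.73 hours

1530.73 hours


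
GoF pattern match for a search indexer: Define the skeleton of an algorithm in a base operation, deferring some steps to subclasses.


This matches the Template Method pattern

Template Method


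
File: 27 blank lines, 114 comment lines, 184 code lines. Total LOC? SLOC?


Total LOC = blank + comment + code
Total LOC = 27 + 114 + 184 = 325
SLOC (source only) = code = 184

Total LOC: 325, SLOC: 184


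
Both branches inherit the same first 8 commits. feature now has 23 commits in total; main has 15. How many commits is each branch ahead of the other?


Common ancestor: commit #8
feature commits after divergence: 23 - 8 = 15
main commits after divergence: 15 - 8 = 7
feature is 15 commits ahead of main
main is 7 commits ahead of feature

feature ahead: 15, main ahead: 7


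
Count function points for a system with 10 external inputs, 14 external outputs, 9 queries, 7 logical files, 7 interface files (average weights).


UFP = EI*4 + EO*5 + EQ*4 + ILF*10 + EIF*7
UFP = 10*4 + 14*5 + 9*4 + 7*10 + 7*7
UFP = 40 + 70 + 36 + 70 + 49
UFP = 265

265


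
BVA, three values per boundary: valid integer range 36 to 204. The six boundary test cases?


Range: [36, 204]
Boundaries: just below min, min, min+1, max-1, max, just above max
Values: [35, 36, 37, 203, 204, 205]

[35, 36, 37, 203, 204, 205]


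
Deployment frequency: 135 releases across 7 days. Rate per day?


Formula: deployments per day = releases / days
= 135 / 7
= 19.286 deploys/day
(equivalently, 135.0 deploys/week)

19.286 deploys/day


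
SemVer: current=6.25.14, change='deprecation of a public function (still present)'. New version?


Current: 6.25.14
Change category: 'deprecation of a public function (still present)' → minor bump
SemVer rule: minor bump → increment MINOR, reset PATCH to 0 (MAJOR unchanged)
New: 6.26.0

6.26.0


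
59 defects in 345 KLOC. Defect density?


Defect density = defects / KLOC
Defect density = 59 / 345
Defect density = 0.171 defects/KLOC

0.171 defects/KLOC


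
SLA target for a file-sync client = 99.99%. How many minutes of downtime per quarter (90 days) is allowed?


Formula: allowed downtime = period * (100 - SLA) / 100
Period (quarter (90 days)) = 129600 minutes
Unavailability fraction = (100 - 99.99) / 100
Allowed downtime = 129600 * (100 - 99.99) / 100
Allowed downtime = 12.96 minutes

12.96 minutes


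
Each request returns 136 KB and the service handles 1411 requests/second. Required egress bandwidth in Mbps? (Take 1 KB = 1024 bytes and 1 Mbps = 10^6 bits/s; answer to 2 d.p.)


Formula: Mbps = payload_bytes * RPS * 8 / 1e6
Payload per request = 136 KB = 136 * 1024 = 139264 bytes
Total bytes/sec = 139264 * 1411 = 196501504
Total bits/sec = 196501504 * 8 = 1572012032
Mbps = 1572012032 / 1e6 = 1572.01

1572.01 Mbps


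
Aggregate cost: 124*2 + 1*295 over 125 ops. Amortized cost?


Formula: Amortized cost = Total cost / Operations
Total cost = (124 * 2) + (1 * 295)
Total cost = 248 + 295 = 543
Amortized = 543 / 125 = 4.344

4.344


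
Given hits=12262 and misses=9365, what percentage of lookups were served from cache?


Formula: hit rate = hits / (hits + misses) * 100
hit rate = 12262 / (12262 + 9365) * 100
hit rate = 12262 / 21627 * 100
hit rate = 56.7%

56.7%


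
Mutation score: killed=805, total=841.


Mutation score = killed / total * 100
Mutation score = 805 / 841 * 100
Mutation score = 95.72%

95.72%


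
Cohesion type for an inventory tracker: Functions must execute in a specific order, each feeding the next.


Reasoning: Output of one is input to next
Type: Sequential cohesion

Sequential cohesion


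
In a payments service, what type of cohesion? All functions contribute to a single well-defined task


Reasoning: Best: single purpose
Type: Functional cohesion

Functional cohesion


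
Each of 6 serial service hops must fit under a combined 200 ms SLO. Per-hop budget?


Formula: per_stage = total_budget / stages
per_stage = 200 / 6
per_stage = 33.33 ms

33.33 ms


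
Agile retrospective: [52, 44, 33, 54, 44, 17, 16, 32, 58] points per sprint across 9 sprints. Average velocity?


Formula: Avg velocity = Total points / Number of sprints
Points: [52, 44, 33, 54, 44, 17, 16, 32, 58]
Sum = 52 + 44 + 33 + 54 + 44 + 17 + 16 + 32 + 58 = 350
Avg velocity = 350 / 9 = 38.89 points/sprint

38.89 points/sprint


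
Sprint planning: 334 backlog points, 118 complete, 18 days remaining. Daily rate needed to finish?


Formula: Required rate = Remaining points / Days left
Remaining = 334 - 118 = 216 points
Required rate = 216 / 18 = 12.0 points/day

12.0 points/day


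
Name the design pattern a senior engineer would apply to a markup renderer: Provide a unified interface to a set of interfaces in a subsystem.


This matches the Facade pattern

Facade


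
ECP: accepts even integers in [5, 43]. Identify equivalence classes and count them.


Constraint: even integers in [5, 43]
Class 1: x < 5 — out-of-range invalid
Class 2: x in [5,43] but odd — wrong type invalid
Class 3: x in [5,43] and even — valid
Class 4: x > 43 — out-of-range invalid
Total equivalence classes: 4

4 equivalence classes


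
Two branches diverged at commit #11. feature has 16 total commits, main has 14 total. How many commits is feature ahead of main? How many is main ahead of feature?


Common ancestor: commit #11
feature commits after divergence: 16 - 11 = 5
main commits after divergence: 14 - 11 = 3
feature is 5 commits ahead of main
main is 3 commits ahead of feature

feature ahead: 5, main ahead: 3


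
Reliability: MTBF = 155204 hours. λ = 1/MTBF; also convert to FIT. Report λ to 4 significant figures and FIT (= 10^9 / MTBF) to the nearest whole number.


Formula: λ = 1 / MTBF; FIT = λ × 1e9 = 1e9 / MTBF
λ = 1 / 155204 ≈ 6.443e-06 failures/hour
FIT = 1e9 / 155204 ≈ 6443 failures per 1e9 hours (nearest whole number)

λ = 6.443e-06 /h, FIT = 6443


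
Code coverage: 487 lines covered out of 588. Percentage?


Coverage = covered / total * 100
Coverage = 487 / 588 * 100
Coverage = 82.82%

82.82%


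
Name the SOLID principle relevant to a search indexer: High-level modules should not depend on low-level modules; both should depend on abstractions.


This describes the Dependency Inversion Principle (DIP)

Dependency Inversion Principle (DIP)


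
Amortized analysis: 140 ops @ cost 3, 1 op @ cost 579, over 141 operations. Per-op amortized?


Formula: Amortized cost = Total cost / Operations
Total cost = (140 * 3) + (1 * 579)
Total cost = 420 + 579 = 999
Amortized = 999 / 141 = 7.0851

7.0851


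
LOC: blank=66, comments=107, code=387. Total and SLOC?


Total LOC = blank + comment + code
Total LOC = 66 + 107 + 387 = 560
SLOC (source only) = code = 387

Total LOC: 560, SLOC: 387


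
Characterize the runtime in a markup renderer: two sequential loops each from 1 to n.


Reasoning: sequential dominates: O(n) + O(n) = O(n)
Complexity: O(n)

O(n)


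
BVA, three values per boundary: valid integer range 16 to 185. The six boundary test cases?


Range: [16, 185]
Boundaries: just below min, min, min+1, max-1, max, just above max
Values: [15, 16, 17, 184, 185, 186]

[15, 16, 17, 184, 185, 186]


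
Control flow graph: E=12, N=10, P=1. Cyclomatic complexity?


Formula: V(G) = E - N + 2P
V(G) = 12 - 10 + 2*1
V(G) = 2 + 2
V(G) = 4

4


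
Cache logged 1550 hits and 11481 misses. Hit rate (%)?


Formula: hit rate = hits / (hits + misses) * 100
hit rate = 1550 / (1550 + 11481) * 100
hit rate = 1550 / 13031 * 100
hit rate = 11.89%

11.89%


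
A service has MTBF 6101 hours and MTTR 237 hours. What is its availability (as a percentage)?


Availability = MTBF / (MTBF + MTTR)
Availability = 6101 / (6101 + 237)
Availability = 6101 / 6338
Availability = 96.2607%

96.2607%


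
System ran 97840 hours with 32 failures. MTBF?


Formula: MTBF = Total operating time / Number of failures
MTBF = 97840 / 32
MTBF = 3057.5 hours

3057.5 hours


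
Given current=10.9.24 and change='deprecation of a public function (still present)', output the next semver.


Current: 10.9.24
Change category: 'deprecation of a public function (still present)' → minor bump
SemVer rule: minor bump → increment MINOR, reset PATCH to 0 (MAJOR unchanged)
New: 10.10.0

10.10.0


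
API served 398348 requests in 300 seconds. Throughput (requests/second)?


Formula: throughput = requests / seconds
throughput = 398348 / 300
throughput = 1327.83 requests/second

1327.83 requests/second


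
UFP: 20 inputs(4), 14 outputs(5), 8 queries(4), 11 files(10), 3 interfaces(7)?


UFP = EI*4 + EO*5 + EQ*4 + ILF*10 + EIF*7
UFP = 20*4 + 14*5 + 8*4 + 11*10 + 3*7
UFP = 80 + 70 + 32 + 110 + 21
UFP = 313

313


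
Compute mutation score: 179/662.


Mutation score = killed / total * 100
Mutation score = 179 / 662 * 100
Mutation score = 27.04%

27.04%


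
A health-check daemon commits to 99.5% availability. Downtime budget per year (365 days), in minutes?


Formula: allowed downtime = period * (100 - SLA) / 100
Period (year (365 days)) = 525600 minutes
Unavailability fraction = (100 - 99.5) / 100
Allowed downtime = 525600 * (100 - 99.5) / 100
Allowed downtime = 2628.0 minutes

2628.0 minutes


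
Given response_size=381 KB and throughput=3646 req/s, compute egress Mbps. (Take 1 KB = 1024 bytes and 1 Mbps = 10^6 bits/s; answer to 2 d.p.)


Formula: Mbps = payload_bytes * RPS * 8 / 1e6
Payload per request = 381 KB = 381 * 1024 = 390144 bytes
Total bytes/sec = 390144 * 3646 = 1422465024
Total bits/sec = 1422465024 * 8 = 11379720192
Mbps = 11379720192 / 1e6 = 11379.72

11379.72 Mbps


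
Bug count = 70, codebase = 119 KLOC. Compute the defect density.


Defect density = defects / KLOC
Defect density = 70 / 119
Defect density = 0.588 defects/KLOC

0.588 defects/KLOC


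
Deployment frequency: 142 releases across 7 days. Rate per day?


Formula: deployments per day = releases / days
= 142 / 7
= 20.286 deploys/day
(equivalently, 142.0 deploys/week)

20.286 deploys/day


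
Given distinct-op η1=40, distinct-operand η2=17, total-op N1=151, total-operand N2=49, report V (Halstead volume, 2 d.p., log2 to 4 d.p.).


Formula: V = N * log2(η), where N = N1 + N2 and η = η1 + η2
η = 40 + 17 = 57
N = 151 + 49 = 200
log2(57) ≈ 5.8329
V = 200 * 5.8329 = 1166.58

1166.58


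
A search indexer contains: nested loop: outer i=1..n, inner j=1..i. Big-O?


Reasoning: triangle: n(n+1)/2 ~ n^2/2
Complexity: O(n^2)

O(n^2)


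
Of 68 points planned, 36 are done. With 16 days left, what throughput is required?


Formula: Required rate = Remaining points / Days left
Remaining = 68 - 36 = 32 points
Required rate = 32 / 16 = 2.0 points/day

2.0 points/day


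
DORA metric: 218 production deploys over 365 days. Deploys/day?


Formula: deployments per day = releases / days
= 218 / 365
= 0.597 deploys/day
(equivalently, 4.18 deploys/week)

0.597 deploys/day


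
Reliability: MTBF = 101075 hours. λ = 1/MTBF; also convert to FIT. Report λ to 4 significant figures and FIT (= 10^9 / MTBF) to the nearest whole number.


Formula: λ = 1 / MTBF; FIT = λ × 1e9 = 1e9 / MTBF
λ = 1 / 101075 ≈ 9.894e-06 failures/hour
FIT = 1e9 / 101075 ≈ 9894 failures per 1e9 hours (nearest whole number)

λ = 9.894e-06 /h, FIT = 9894


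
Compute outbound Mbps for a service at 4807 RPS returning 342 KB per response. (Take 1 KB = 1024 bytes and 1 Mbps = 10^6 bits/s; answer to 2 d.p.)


Formula: Mbps = payload_bytes * RPS * 8 / 1e6
Payload per request = 342 KB = 342 * 1024 = 350208 bytes
Total bytes/sec = 350208 * 4807 = 1683449856
Total bits/sec = 1683449856 * 8 = 13467598848
Mbps = 13467598848 / 1e6 = 13467.6

13467.6 Mbps


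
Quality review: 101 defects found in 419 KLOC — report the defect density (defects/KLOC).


Defect density = defects / KLOC
Defect density = 101 / 419
Defect density = 0.241 defects/KLOC

0.241 defects/KLOC


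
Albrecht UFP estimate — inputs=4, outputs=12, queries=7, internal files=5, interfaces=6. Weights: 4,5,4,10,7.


UFP = EI*4 + EO*5 + EQ*4 + ILF*10 + EIF*7
UFP = 4*4 + 12*5 + 7*4 + 5*10 + 6*7
UFP = 16 + 60 + 28 + 50 + 42
UFP = 196

196


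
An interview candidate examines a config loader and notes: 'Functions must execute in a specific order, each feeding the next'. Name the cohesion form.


Reasoning: Output of one is input to next
Type: Sequential cohesion

Sequential cohesion


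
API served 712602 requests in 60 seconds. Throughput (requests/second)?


Formula: throughput = requests / seconds
throughput = 712602 / 60
throughput = 11876.7 requests/second

11876.7 requests/second


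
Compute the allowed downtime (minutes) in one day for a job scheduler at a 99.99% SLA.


Formula: allowed downtime = period * (100 - SLA) / 100
Period (day) = 1440 minutes
Unavailability fraction = (100 - 99.99) / 100
Allowed downtime = 1440 * (100 - 99.99) / 100
Allowed downtime = 0.144 minutes

0.144 minutes


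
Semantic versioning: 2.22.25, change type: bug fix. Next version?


Current: 2.22.25
Change category: 'bug fix' → patch bump
SemVer rule: patch bump → increment PATCH (MAJOR and MINOR unchanged)
New: 2.22.26

2.22.26


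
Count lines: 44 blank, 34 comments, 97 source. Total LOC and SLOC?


Total LOC = blank + comment + code
Total LOC = 44 + 34 + 97 = 175
SLOC (source only) = code = 97

Total LOC: 175, SLOC: 97


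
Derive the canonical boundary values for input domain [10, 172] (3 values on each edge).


Range: [10, 172]
Boundaries: just below min, min, min+1, max-1, max, just above max
Values: [9, 10, 11, 171, 172, 173]

[9, 10, 11, 171, 172, 173]


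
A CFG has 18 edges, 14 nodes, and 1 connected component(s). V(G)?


Formula: V(G) = E - N + 2P
V(G) = 18 - 14 + 2*1
V(G) = 4 + 2
V(G) = 6

6


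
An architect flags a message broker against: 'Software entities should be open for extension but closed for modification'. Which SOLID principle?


This describes the Open/Closed Principle (OCP)

Open/Closed Principle (OCP)


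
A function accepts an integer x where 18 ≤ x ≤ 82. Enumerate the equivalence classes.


Valid range: [18, 82]
Class 1: x < 18 — invalid
Class 2: 18 ≤ x ≤ 82 — valid
Class 3: x > 82 — invalid
Total equivalence classes: 3

3 equivalence classes


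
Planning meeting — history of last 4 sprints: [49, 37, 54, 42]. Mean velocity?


Formula: Avg velocity = Total points / Number of sprints
Points: [49, 37, 54, 42]
Sum = 49 + 37 + 54 + 42 = 182
Avg velocity = 182 / 4 = 45.5 points/sprint

45.5 points/sprint


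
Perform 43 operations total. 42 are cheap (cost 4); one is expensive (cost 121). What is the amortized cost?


Formula: Amortized cost = Total cost / Operations
Total cost = (42 * 4) + (1 * 121)
Total cost = 168 + 121 = 289
Amortized = 289 / 43 = 6.7209

6.7209


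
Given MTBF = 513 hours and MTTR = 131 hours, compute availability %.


Availability = MTBF / (MTBF + MTTR)
Availability = 513 / (513 + 131)
Availability = 513 / 644
Availability = 79.6584%

79.6584%


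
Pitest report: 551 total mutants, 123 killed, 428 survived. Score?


Mutation score = killed / total * 100
Mutation score = 123 / 551 * 100
Mutation score = 22.32%

22.32%


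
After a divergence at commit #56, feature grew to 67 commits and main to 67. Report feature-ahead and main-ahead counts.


Common ancestor: commit #56
feature commits after divergence: 67 - 56 = 11
main commits after divergence: 67 - 56 = 11
feature is 11 commits ahead of main
main is 11 commits ahead of feature

feature ahead: 11, main ahead: 11


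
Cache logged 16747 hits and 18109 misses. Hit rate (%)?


Formula: hit rate = hits / (hits + misses) * 100
hit rate = 16747 / (16747 + 18109) * 100
hit rate = 16747 / 34856 * 100
hit rate = 48.05%

48.05%


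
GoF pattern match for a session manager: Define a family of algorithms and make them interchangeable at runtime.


This matches the Strategy pattern

Strategy


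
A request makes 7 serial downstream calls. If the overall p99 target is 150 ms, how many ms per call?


Formula: per_stage = total_budget / stages
per_stage = 150 / 7
per_stage = 21.43 ms

21.43 ms


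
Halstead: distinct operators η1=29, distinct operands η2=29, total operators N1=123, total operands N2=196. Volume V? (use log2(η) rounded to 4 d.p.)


Formula: V = N * log2(η), where N = N1 + N2 and η = η1 + η2
η = 29 + 29 = 58
N = 123 + 196 = 319
log2(58) ≈ 5.8580
V = 319 * 5.8580 = 1868.70

1868.70


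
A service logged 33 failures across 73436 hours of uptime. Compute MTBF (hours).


Formula: MTBF = Total operating time / Number of failures
MTBF = 73436 / 33
MTBF = 2225.33 hours

2225.33 hours


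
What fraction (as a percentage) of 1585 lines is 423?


Coverage = covered / total * 100
Coverage = 423 / 1585 * 100
Coverage = 26.69%

26.69%


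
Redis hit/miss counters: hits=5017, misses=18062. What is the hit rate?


Formula: hit rate = hits / (hits + misses) * 100
hit rate = 5017 / (5017 + 18062) * 100
hit rate = 5017 / 23079 * 100
hit rate = 21.74%

21.74%


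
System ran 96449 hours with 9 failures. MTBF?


Formula: MTBF = Total operating time / Number of failures
MTBF = 96449 / 9
MTBF = 10716.56 hours

10716.56 hours


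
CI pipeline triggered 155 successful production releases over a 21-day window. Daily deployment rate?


Formula: deployments per day = releases / days
= 155 / 21
= 7.381 deploys/day
(equivalently, 51.67 deploys/week)

7.381 deploys/day


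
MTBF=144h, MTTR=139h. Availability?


Availability = MTBF / (MTBF + MTTR)
Availability = 144 / (144 + 139)
Availability = 144 / 283
Availability = 50.8834%

50.8834%


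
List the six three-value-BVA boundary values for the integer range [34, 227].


Range: [34, 227]
Boundaries: just below min, min, min+1, max-1, max, just above max
Values: [33, 34, 35, 226, 227, 228]

[33, 34, 35, 226, 227, 228]


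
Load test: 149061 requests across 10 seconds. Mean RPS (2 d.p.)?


Formula: throughput = requests / seconds
throughput = 149061 / 10
throughput = 14906.1 requests/second

14906.1 requests/second


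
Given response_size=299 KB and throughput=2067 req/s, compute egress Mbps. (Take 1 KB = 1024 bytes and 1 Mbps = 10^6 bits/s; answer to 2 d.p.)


Formula: Mbps = payload_bytes * RPS * 8 / 1e6
Payload per request = 299 KB = 299 * 1024 = 306176 bytes
Total bytes/sec = 306176 * 2067 = 632865792
Total bits/sec = 632865792 * 8 = 5062926336
Mbps = 5062926336 / 1e6 = 5062.93

5062.93 Mbps


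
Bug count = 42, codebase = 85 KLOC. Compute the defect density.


Defect density = defects / KLOC
Defect density = 42 / 85
Defect density = 0.494 defects/KLOC

0.494 defects/KLOC


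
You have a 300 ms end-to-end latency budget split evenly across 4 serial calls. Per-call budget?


Formula: per_stage = total_budget / stages
per_stage = 300 / 4
per_stage = 75.0 ms

75.0 ms


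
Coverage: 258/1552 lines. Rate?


Coverage = covered / total * 100
Coverage = 258 / 1552 * 100
Coverage = 16.62%

16.62%


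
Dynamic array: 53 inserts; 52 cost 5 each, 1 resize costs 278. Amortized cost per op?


Formula: Amortized cost = Total cost / Operations
Total cost = (52 * 5) + (1 * 278)
Total cost = 260 + 278 = 538
Amortized = 538 / 53 = 10.1509

10.1509


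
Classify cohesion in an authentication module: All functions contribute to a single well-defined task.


Reasoning: Best: single purpose
Type: Functional cohesion

Functional cohesion


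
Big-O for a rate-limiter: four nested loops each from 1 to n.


Reasoning: four levels of nesting
Complexity: O(n^4)

O(n^4)


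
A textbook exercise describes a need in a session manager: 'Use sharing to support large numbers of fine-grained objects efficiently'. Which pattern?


This matches the Flyweight pattern

Flyweight


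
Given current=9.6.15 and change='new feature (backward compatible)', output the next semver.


Current: 9.6.15
Change category: 'new feature (backward compatible)' → minor bump
SemVer rule: minor bump → increment MINOR, reset PATCH to 0 (MAJOR unchanged)
New: 9.7.0

9.7.0


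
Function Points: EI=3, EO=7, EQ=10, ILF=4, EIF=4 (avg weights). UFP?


UFP = EI*4 + EO*5 + EQ*4 + ILF*10 + EIF*7
UFP = 3*4 + 7*5 + 10*4 + 4*10 + 4*7
UFP = 12 + 35 + 40 + 40 + 28
UFP = 155

155


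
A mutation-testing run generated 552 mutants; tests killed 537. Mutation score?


Mutation score = killed / total * 100
Mutation score = 537 / 552 * 100
Mutation score = 97.28%

97.28%


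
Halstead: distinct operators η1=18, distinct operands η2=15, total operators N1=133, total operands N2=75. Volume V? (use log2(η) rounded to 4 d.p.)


Formula: V = N * log2(η), where N = N1 + N2 and η = η1 + η2
η = 18 + 15 = 33
N = 133 + 75 = 208
log2(33) ≈ 5.0444
V = 208 * 5.0444 = 1049.24

1049.24


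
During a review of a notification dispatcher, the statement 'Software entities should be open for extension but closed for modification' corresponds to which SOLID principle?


This describes the Open/Closed Principle (OCP)

Open/Closed Principle (OCP)


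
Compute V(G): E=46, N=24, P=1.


Formula: V(G) = E - N + 2P
V(G) = 46 - 24 + 2*1
V(G) = 22 + 2
V(G) = 24

24


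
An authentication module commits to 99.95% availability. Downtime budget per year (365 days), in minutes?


Formula: allowed downtime = period * (100 - SLA) / 100
Period (year (365 days)) = 525600 minutes
Unavailability fraction = (100 - 99.95) / 100
Allowed downtime = 525600 * (100 - 99.95) / 100
Allowed downtime = 262.8 minutes

262.8 minutes


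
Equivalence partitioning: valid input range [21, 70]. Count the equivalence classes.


Valid range: [21, 70]
Class 1: x < 21 — invalid
Class 2: 21 ≤ x ≤ 70 — valid
Class 3: x > 70 — invalid
Total equivalence classes: 3

3 equivalence classes


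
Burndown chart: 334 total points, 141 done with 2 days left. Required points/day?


Formula: Required rate = Remaining points / Days left
Remaining = 334 - 141 = 193 points
Required rate = 193 / 2 = 96.5 points/day

96.5 points/day


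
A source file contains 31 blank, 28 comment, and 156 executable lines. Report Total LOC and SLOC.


Total LOC = blank + comment + code
Total LOC = 31 + 28 + 156 = 215
SLOC (source only) = code = 156

Total LOC: 215, SLOC: 156


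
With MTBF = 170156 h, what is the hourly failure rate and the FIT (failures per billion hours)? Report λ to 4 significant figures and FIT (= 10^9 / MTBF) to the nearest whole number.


Formula: λ = 1 / MTBF; FIT = λ × 1e9 = 1e9 / MTBF
λ = 1 / 170156 ≈ 5.877e-06 failures/hour
FIT = 1e9 / 170156 ≈ 5877 failures per 1e9 hours (nearest whole number)

λ = 5.877e-06 /h, FIT = 5877


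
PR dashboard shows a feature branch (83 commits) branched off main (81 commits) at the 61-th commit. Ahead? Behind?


Common ancestor: commit #61
feature commits after divergence: 83 - 61 = 22
main commits after divergence: 81 - 61 = 20
feature is 22 commits ahead of main
main is 20 commits ahead of feature

feature ahead: 22, main ahead: 20


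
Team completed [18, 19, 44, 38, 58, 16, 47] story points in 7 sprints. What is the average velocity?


Formula: Avg velocity = Total points / Number of sprints
Points: [18, 19, 44, 38, 58, 16, 47]
Sum = 18 + 19 + 44 + 38 + 58 + 16 + 47 = 240
Avg velocity = 240 / 7 = 34.29 points/sprint

34.29 points/sprint
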